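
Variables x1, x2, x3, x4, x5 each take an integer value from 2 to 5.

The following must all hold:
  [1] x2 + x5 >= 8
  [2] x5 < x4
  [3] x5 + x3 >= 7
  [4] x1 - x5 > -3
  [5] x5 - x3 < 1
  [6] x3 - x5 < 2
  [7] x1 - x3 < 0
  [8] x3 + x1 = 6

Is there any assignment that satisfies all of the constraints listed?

The assignment x1 = 2, x2 = 5, x3 = 4, x4 = 5, x5 = 4 works:
  constraint 1 holds since x2 + x5 = 9.
  constraint 3 holds since x5 + x3 = 8.
The rest check out directly.

Satisfiable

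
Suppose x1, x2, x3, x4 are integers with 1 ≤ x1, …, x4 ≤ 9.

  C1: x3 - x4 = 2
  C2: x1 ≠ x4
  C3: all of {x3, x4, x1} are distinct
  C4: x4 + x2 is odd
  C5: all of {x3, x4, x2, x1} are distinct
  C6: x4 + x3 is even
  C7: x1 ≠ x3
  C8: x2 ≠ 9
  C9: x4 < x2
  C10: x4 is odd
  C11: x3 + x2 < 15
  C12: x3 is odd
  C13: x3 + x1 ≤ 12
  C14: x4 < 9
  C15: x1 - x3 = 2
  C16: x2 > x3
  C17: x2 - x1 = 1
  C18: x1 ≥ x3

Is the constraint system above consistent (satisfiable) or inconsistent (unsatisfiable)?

One satisfying assignment is x1 = 7, x2 = 8, x3 = 5, x4 = 3.
For the less obvious constraints — constraint 1: x3 - x4 = 2; constraint 11: x3 + x2 = 13 — and the others hold by inspection.

Satisfiable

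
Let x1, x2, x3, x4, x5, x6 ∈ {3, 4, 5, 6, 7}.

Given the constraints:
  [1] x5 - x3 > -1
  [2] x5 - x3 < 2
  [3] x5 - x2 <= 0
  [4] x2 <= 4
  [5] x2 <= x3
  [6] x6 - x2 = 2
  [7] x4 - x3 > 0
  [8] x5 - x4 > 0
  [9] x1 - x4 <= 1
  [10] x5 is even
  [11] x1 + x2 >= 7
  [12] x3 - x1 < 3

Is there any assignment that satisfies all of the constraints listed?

Constraints 3, 5, 7, and 8 give x5 ≤ x2, x2 ≤ x3, x3 < x4, x4 < x5. Chaining: x5 ≤ x2 ≤ x3 < x4 < x5, which forces x5 < x5 — impossible.

Unsatisfiable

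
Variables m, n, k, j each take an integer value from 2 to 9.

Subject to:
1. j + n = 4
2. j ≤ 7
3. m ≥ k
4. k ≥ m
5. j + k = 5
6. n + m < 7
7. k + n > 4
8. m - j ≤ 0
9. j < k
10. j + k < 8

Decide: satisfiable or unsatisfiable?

Unsatisfiable

Constraints 3, 8, and 9 give k ≤ m, m ≤ j, j < k. Chaining: k ≤ m ≤ j < k, which forces k < k — impossible.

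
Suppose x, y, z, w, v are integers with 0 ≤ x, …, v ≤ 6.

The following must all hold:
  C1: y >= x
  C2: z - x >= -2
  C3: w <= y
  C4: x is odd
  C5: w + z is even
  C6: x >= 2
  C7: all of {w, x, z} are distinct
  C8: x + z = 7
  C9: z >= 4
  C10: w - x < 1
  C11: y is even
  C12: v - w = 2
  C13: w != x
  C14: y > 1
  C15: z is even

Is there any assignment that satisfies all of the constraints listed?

Try x = 3, y = 4, z = 4, w = 2, v = 4.
Check constraint 2: z - x = 1; constraint 8: x + z = 7; constraint 10: w - x = -1. The remaining constraints are straightforward to verify.

Satisfiable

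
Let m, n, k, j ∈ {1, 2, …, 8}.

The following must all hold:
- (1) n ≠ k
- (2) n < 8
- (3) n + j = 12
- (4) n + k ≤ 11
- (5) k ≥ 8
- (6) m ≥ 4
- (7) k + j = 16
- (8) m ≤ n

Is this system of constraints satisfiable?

From constraints 6 and 8: n ≥ m ≥ 4. From constraint 5: k ≥ 8. Hence n + k ≥ 12. But constraint 4 requires n + k ≤ 11, and 11 < 12. Contradiction.

Unsatisfiable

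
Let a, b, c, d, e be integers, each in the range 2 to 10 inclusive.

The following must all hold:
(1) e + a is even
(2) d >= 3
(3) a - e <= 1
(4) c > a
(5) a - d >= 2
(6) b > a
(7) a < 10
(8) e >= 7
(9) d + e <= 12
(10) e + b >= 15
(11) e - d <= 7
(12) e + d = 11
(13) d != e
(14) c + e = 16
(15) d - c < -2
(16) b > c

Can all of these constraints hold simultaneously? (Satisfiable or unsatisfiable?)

Take a = 6, b = 10, c = 8, d = 3, e = 8. Then constraint 3: a - e = -2; constraint 5: a - d = 3; constraint 9: d + e = 11, and every other listed constraint is also met.

Satisfiable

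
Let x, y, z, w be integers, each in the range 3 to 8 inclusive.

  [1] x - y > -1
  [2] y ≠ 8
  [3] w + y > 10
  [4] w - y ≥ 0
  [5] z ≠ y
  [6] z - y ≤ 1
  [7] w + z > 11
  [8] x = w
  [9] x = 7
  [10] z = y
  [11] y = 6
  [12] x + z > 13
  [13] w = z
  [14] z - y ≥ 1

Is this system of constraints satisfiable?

Unsatisfiable

Constraint 9 fixes x = 7 and constraint 11 fixes y = 6. Constraints 8, 10, and 13 give x = w = z = y, so x = y. But 7 ≠ 6 — contradiction.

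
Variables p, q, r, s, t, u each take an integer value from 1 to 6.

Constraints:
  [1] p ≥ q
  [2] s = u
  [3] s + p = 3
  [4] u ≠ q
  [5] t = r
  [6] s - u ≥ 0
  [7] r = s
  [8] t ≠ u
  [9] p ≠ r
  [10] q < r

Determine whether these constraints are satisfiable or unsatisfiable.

Unsatisfiable

From constraints 2, 5, and 7, t = r = s = u, so t = u. But constraint 8 says t ≠ u. Contradiction.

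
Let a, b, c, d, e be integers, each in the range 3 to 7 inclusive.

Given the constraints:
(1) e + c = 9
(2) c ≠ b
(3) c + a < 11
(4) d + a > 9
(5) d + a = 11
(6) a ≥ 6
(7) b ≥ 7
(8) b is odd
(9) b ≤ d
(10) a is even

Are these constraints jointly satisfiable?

From constraints 7 and 9: d ≥ b ≥ 7. From constraint 6: a ≥ 6. Hence d + a ≥ 13. But constraint 5 requires d + a = 11, and 11 < 13. Contradiction.

Unsatisfiable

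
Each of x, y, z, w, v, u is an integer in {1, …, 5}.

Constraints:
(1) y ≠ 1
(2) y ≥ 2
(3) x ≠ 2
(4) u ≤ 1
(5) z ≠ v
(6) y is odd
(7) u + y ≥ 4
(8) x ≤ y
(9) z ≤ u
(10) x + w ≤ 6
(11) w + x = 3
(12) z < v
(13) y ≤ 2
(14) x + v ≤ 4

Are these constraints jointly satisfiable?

Unsatisfiable

From constraint 4: u ≤ 1. From constraint 13: y ≤ 2. Hence u + y ≤ 3. But constraint 7 requires u + y ≥ 4, and 4 > 3. Contradiction.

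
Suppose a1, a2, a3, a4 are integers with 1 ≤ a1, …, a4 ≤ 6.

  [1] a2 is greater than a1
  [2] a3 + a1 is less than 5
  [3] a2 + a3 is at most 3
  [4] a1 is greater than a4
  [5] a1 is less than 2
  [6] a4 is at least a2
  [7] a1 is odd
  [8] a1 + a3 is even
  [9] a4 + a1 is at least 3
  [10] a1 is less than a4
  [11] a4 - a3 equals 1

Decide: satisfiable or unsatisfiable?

Constraints 1, 4, and 6 give a2 ≤ a4, a4 < a1, a1 < a2. Chaining: a2 ≤ a4 < a1 < a2, which forces a2 < a2 — impossible.

Unsatisfiable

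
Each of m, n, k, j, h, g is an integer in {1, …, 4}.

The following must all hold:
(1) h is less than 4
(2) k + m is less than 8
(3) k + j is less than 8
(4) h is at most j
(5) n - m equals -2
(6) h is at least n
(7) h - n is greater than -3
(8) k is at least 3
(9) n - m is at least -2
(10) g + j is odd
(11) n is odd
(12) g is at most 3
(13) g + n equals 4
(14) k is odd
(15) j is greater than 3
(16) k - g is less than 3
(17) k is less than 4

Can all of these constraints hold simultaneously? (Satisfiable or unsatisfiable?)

Try m = 3, n = 1, k = 3, j = 4, h = 1, g = 3.
Check constraint 2: k + m = 6; constraint 3: k + j = 7. The remaining constraints are straightforward to verify.

Satisfiable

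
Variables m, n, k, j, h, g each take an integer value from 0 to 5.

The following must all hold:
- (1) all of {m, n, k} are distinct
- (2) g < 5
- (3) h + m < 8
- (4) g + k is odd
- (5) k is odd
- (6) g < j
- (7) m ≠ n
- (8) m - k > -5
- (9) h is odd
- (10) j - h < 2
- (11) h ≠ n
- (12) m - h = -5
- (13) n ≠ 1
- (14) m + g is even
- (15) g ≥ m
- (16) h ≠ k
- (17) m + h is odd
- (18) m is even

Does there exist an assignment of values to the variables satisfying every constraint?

Take m = 0, n = 4, k = 3, j = 4, h = 5, g = 0. Then constraint 3: h + m = 5; constraint 8: m - k = -3, and every other listed constraint is also met.

Satisfiable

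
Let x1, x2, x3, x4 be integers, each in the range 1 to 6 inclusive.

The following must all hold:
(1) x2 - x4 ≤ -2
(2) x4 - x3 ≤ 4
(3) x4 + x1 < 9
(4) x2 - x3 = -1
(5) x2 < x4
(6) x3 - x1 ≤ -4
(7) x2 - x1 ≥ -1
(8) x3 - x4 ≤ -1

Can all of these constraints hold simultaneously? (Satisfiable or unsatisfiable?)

Unsatisfiable

Constraints 1, 2, 6, and 7 give x4 − x2 ≥ 2, x2 − x1 ≥ -1, x1 − x3 ≥ 4, x3 − x4 ≥ -4.
Adding all 4 inequalities: the left sides telescope to 0, and the right sides sum to 2 + (-1) + 4 + (-4) = 1. So 0 ≥ 1, which is false.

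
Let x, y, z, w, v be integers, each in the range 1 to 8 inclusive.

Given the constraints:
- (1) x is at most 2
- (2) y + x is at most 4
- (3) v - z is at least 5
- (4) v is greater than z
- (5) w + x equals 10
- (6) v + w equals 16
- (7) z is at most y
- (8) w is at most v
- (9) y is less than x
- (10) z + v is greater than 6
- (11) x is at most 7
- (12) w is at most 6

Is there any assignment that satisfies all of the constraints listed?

From constraint 12: w ≤ 6. From constraint 1: x ≤ 2. Hence w + x ≤ 8. But constraint 5 requires w + x = 10, and 10 > 8. Contradiction.

Unsatisfiable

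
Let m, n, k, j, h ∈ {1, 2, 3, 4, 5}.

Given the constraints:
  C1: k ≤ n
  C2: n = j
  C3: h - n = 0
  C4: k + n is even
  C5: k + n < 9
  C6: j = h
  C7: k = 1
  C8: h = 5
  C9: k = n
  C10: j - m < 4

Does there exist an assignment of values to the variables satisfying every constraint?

Constraint 7 fixes k = 1 and constraint 8 fixes h = 5. Constraints 2, 6, and 9 give k = n = j = h, so k = h. But 1 ≠ 5 — contradiction.

Unsatisfiable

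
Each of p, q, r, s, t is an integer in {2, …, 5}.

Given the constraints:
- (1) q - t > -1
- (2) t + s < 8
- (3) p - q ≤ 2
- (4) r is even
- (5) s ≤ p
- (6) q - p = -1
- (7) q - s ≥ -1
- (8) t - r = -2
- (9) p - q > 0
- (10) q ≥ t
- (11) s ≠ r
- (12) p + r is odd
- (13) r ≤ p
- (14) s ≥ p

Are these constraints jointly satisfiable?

Satisfiable

Try p = 5, q = 4, r = 4, s = 5, t = 2.
Check constraint 1: q - t = 2; constraint 2: t + s = 7; constraint 3: p - q = 1. The remaining constraints are straightforward to verify.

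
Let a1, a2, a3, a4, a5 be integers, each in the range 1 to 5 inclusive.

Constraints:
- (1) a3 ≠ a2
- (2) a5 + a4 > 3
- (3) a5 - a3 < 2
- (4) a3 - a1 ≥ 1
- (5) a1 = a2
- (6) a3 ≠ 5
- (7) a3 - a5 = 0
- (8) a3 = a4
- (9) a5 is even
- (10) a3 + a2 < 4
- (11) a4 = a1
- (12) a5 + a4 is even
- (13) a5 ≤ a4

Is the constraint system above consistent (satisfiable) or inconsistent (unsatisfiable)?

From constraints 5, 8, and 11, a3 = a4 = a1 = a2, so a3 = a2. But constraint 1 says a3 ≠ a2. Contradiction.

Unsatisfiable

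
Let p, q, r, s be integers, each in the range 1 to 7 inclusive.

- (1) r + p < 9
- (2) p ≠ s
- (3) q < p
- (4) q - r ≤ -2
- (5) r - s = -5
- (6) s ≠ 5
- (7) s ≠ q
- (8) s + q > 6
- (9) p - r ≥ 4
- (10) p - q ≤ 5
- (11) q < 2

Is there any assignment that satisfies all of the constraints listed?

Constraints 4, 9, and 10 give q − p ≥ -5, p − r ≥ 4, r − q ≥ 2.
Adding all 3 inequalities: the left sides telescope to 0, and the right sides sum to (-5) + 4 + 2 = 1. So 0 ≥ 1, which is false.

Unsatisfiable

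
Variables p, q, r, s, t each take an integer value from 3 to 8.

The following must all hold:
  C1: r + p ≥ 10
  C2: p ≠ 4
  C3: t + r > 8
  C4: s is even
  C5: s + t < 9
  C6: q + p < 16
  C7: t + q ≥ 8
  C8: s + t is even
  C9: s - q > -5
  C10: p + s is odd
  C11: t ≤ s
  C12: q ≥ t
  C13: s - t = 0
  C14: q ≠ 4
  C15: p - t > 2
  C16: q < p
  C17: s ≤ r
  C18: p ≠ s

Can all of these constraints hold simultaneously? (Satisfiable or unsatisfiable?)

Try p = 7, q = 6, r = 6, s = 4, t = 4.
Check constraint 1: r + p = 13; constraint 3: t + r = 10. The remaining constraints are straightforward to verify.

Satisfiable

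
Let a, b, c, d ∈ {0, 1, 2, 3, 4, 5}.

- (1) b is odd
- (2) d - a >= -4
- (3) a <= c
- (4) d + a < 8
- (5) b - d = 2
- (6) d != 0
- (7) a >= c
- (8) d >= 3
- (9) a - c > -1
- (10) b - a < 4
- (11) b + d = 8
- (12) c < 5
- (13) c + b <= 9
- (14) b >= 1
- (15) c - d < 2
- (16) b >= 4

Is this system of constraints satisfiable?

Satisfiable

The assignment a = 4, b = 5, c = 4, d = 3 works:
  constraint 2 holds since d - a = -1.
  constraint 4 holds since d + a = 7.
  constraint 5 holds since b - d = 2.
The rest check out directly.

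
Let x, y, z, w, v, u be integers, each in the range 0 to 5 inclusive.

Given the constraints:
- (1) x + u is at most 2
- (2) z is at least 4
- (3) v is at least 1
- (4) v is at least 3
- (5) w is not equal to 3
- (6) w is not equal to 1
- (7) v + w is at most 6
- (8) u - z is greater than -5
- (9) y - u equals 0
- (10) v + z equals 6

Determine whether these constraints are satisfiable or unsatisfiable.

Unsatisfiable

From constraint 4: v ≥ 3. From constraint 2: z ≥ 4. Hence v + z ≥ 7. But constraint 10 requires v + z = 6, and 6 < 7. Contradiction.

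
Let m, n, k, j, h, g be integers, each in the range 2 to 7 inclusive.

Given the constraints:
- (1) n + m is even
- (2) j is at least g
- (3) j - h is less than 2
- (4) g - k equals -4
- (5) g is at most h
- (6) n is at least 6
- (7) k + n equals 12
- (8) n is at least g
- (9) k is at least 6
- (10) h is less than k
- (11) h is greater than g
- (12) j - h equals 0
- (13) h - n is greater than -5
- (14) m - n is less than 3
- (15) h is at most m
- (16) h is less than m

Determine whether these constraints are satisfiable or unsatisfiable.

Satisfiable

Setting (m, n, k, j, h, g) = (6, 6, 6, 4, 4, 2) satisfies everything: constraint 3: j - h = 0; constraint 4: g - k = -4, and the others follow.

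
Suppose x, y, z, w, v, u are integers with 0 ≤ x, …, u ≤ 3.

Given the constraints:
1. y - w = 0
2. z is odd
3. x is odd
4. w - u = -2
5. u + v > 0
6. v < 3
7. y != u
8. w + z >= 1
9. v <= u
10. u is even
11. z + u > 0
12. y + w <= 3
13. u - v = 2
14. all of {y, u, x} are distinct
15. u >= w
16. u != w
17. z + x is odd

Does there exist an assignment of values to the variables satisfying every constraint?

Constraint 2 makes z odd and constraint 3 makes x odd, so z + x must be even. Constraint 17 says z + x is odd — contradiction.

Unsatisfiable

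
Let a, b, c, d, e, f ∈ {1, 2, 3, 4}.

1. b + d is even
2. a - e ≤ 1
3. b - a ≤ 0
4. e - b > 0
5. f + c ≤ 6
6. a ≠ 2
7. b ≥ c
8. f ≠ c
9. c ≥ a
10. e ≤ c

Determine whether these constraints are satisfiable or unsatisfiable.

Constraints 4, 7, and 10 give e ≤ c, c ≤ b, b < e. Chaining: e ≤ c ≤ b < e, which forces e < e — impossible.

Unsatisfiable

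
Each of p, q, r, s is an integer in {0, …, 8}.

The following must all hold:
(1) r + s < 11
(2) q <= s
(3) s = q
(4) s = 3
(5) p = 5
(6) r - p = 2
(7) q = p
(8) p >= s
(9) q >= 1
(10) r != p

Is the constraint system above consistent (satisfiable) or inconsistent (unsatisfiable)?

Unsatisfiable

Constraint 4 fixes s = 3 and constraint 5 fixes p = 5. Constraints 3 and 7 give s = q = p, so s = p. But 3 ≠ 5 — contradiction.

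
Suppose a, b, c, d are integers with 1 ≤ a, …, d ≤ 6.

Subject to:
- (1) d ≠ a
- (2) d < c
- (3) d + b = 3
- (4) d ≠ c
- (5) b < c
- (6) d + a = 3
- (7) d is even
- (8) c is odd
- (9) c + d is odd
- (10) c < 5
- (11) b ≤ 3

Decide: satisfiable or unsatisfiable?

Satisfiable

The assignment a = 1, b = 1, c = 3, d = 2 works:
  constraint 3 holds since d + b = 3.
  constraint 6 holds since d + a = 3.
The rest check out directly.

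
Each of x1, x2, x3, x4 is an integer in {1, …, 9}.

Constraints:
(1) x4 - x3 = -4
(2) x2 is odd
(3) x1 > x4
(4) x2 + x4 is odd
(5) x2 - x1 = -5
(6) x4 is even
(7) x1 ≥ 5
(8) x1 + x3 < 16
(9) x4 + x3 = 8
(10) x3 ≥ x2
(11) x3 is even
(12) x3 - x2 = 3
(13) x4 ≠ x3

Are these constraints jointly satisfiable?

Satisfiable

Take x1 = 8, x2 = 3, x3 = 6, x4 = 2. Then constraint 1: x4 - x3 = -4; constraint 5: x2 - x1 = -5, and every other listed constraint is also met.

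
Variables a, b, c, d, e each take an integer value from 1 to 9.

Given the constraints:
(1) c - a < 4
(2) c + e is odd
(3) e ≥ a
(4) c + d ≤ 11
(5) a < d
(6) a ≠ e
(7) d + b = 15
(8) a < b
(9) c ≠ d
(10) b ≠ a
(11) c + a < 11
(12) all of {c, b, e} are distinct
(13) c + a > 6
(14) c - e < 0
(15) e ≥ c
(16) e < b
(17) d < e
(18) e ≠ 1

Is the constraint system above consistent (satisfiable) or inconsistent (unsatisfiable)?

The assignment a = 3, b = 9, c = 5, d = 6, e = 8 works:
  constraint 1 holds since c - a = 2.
  constraint 4 holds since c + d = 11.
The rest check out directly.

Satisfiable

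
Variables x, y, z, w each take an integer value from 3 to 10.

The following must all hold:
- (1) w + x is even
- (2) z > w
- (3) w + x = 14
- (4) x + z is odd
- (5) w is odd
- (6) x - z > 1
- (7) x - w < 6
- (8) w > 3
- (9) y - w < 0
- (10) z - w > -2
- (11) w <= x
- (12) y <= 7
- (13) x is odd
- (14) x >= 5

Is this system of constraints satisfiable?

One satisfying assignment is x = 9, y = 3, z = 6, w = 5.
For the less obvious constraints — constraint 3: w + x = 14; constraint 6: x - z = 3; constraint 7: x - w = 4 — and the others hold by inspection.

Satisfiable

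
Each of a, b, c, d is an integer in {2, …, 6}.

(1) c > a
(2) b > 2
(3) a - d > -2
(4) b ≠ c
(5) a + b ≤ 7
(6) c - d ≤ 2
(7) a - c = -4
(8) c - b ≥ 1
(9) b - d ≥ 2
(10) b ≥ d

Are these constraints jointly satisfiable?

Constraints 6, 8, and 9 give c − b ≥ 1, b − d ≥ 2, d − c ≥ -2.
Adding all 3 inequalities: the left sides telescope to 0, and the right sides sum to 1 + 2 + (-2) = 1. So 0 ≥ 1, which is false.

Unsatisfiable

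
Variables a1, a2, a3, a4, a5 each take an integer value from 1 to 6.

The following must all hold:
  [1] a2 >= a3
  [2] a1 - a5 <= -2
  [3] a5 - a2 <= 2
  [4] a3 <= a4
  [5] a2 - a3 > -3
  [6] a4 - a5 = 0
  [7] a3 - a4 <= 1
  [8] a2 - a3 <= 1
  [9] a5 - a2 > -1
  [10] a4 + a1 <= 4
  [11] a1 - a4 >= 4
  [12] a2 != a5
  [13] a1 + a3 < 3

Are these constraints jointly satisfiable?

Unsatisfiable

Constraints 2, 3, 7, 8, and 11 give a4 − a3 ≥ -1, a3 − a2 ≥ -1, a2 − a5 ≥ -2, a5 − a1 ≥ 2, a1 − a4 ≥ 4.
Adding all 5 inequalities: the left sides telescope to 0, and the right sides sum to (-1) + (-1) + (-2) + 2 + 4 = 2. So 0 ≥ 2, which is false.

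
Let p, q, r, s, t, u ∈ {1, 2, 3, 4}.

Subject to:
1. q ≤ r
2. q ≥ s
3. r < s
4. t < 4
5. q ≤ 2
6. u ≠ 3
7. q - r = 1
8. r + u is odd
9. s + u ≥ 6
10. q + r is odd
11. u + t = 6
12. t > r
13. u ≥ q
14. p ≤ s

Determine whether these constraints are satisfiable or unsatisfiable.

Constraints 1, 2, and 3 give r < s, s ≤ q, q ≤ r. Chaining: r < s ≤ q ≤ r, which forces r < r — impossible.

Unsatisfiable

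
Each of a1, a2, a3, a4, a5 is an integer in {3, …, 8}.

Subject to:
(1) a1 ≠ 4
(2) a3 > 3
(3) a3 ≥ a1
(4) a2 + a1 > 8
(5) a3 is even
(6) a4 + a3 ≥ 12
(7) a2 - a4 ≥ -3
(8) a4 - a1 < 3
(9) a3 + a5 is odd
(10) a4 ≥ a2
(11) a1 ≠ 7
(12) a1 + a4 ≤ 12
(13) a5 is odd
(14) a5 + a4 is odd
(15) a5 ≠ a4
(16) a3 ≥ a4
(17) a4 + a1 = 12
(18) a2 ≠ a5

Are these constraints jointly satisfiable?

Satisfiable

Take a1 = 6, a2 = 3, a3 = 6, a4 = 6, a5 = 7. Then constraint 4: a2 + a1 = 9; constraint 6: a4 + a3 = 12, and every other listed constraint is also met.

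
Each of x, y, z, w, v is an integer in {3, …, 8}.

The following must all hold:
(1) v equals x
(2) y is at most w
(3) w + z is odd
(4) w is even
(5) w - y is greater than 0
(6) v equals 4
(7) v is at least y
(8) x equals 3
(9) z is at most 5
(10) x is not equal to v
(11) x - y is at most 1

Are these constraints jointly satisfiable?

Constraint 6 fixes v = 4 and constraint 8 fixes x = 3, but constraint 1 requires v = x. Since 4 ≠ 3, contradiction.

Unsatisfiable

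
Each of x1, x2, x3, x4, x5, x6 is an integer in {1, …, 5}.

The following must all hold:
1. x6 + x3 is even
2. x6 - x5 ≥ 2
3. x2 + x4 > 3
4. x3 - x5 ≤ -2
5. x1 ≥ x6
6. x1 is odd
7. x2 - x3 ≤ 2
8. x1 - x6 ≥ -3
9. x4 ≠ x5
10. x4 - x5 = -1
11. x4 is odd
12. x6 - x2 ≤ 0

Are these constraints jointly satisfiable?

Constraints 2, 4, 7, and 12 give x3 − x2 ≥ -2, x2 − x6 ≥ 0, x6 − x5 ≥ 2, x5 − x3 ≥ 2.
Adding all 4 inequalities: the left sides telescope to 0, and the right sides sum to (-2) + 0 + 2 + 2 = 2. So 0 ≥ 2, which is false.

Unsatisfiable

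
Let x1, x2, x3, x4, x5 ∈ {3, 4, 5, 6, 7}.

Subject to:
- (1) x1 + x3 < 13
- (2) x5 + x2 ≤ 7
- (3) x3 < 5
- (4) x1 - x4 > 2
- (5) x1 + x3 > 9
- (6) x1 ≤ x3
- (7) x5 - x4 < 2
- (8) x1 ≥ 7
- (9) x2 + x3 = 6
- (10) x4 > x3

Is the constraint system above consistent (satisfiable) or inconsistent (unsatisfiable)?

Unsatisfiable

From constraints 6 and 8: x3 ≥ x1 and x1 ≥ 7, so x3 ≥ 7. From constraint 3: x3 ≤ 4. But 4 < 7, so no value of x3 works.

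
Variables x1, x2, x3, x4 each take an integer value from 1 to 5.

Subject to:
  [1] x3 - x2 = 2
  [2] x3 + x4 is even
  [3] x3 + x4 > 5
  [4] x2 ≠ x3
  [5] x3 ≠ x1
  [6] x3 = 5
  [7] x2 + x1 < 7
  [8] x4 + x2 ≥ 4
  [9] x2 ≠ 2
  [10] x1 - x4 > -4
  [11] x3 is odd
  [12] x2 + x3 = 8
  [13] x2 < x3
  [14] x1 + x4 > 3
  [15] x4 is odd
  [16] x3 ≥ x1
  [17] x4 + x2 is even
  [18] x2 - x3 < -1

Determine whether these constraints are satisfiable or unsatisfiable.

One satisfying assignment is x1 = 2, x2 = 3, x3 = 5, x4 = 3.
For the less obvious constraints — constraint 1: x3 - x2 = 2; constraint 3: x3 + x4 = 8 — and the others hold by inspection.

Satisfiable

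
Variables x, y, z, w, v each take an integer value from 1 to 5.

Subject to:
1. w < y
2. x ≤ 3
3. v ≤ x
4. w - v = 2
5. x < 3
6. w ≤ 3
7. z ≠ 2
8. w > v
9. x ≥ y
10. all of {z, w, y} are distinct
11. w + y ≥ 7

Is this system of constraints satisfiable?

From constraint 6: w ≤ 3. From constraints 2 and 9: y ≤ x ≤ 3. Hence w + y ≤ 6. But constraint 11 requires w + y ≥ 7, and 7 > 6. Contradiction.

Unsatisfiable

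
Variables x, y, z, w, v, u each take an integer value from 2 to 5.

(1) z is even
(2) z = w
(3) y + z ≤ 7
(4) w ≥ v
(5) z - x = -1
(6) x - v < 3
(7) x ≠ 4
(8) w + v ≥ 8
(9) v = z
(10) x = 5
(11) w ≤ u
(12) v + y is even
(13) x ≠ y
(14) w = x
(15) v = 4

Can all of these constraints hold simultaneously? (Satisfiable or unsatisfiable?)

Unsatisfiable

Constraint 15 fixes v = 4 and constraint 10 fixes x = 5. Constraints 2, 9, and 14 give v = z = w = x, so v = x. But 4 ≠ 5 — contradiction.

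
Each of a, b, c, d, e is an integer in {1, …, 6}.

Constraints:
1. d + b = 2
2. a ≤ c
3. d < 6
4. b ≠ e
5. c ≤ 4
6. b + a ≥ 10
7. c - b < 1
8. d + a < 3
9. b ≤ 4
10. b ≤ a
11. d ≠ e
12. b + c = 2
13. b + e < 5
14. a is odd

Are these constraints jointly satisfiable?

From constraint 9: b ≤ 4. From constraints 2 and 5: a ≤ c ≤ 4. Hence b + a ≤ 8. But constraint 6 requires b + a ≥ 10, and 10 > 8. Contradiction.

Unsatisfiable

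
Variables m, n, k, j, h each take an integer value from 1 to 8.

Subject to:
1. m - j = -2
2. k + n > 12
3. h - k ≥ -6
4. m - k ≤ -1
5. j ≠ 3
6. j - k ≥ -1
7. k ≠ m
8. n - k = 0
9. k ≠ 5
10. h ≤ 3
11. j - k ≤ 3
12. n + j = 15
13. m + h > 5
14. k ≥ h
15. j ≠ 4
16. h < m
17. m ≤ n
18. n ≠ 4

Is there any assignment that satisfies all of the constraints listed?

Satisfiable

Setting (m, n, k, j, h) = (6, 7, 7, 8, 2) satisfies everything: constraint 1: m - j = -2; constraint 2: k + n = 14, and the others follow.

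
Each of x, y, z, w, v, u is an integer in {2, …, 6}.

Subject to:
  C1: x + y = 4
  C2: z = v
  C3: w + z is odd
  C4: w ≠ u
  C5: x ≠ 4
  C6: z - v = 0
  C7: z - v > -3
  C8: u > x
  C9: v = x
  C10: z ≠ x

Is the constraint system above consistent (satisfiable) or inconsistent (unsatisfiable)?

From constraints 2 and 9, z = v = x, so z = x. But constraint 10 says z ≠ x. Contradiction.

Unsatisfiable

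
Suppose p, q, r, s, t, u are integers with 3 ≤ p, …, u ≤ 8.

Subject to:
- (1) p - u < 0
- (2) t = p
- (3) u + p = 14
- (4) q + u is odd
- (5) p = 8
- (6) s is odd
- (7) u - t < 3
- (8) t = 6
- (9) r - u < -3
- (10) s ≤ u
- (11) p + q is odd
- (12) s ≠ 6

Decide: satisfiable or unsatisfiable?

Constraint 8 fixes t = 6 and constraint 5 fixes p = 8, but constraint 2 requires t = p. Since 6 ≠ 8, contradiction.

Unsatisfiable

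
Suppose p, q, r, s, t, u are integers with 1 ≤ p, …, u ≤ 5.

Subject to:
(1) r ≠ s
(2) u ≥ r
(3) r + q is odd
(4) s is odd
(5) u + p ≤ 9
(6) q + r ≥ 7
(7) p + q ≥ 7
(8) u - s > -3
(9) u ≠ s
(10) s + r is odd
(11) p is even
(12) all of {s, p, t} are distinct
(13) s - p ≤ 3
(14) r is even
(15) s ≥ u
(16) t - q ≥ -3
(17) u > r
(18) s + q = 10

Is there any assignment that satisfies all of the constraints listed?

Take p = 2, q = 5, r = 2, s = 5, t = 3, u = 4. Then constraint 5: u + p = 6; constraint 6: q + r = 7, and every other listed constraint is also met.

Satisfiable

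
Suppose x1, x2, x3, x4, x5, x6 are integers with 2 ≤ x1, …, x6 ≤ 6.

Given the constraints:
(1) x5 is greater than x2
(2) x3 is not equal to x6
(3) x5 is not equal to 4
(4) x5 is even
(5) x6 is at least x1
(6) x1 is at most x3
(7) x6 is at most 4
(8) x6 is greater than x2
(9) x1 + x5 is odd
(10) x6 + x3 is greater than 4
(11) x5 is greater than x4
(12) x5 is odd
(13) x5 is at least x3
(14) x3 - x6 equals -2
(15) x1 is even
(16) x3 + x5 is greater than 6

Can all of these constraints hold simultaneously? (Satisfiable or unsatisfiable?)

Unsatisfiable

Constraint 15 makes x1 even and constraint 4 makes x5 even, so x1 + x5 must be even. Constraint 9 says x1 + x5 is odd — contradiction.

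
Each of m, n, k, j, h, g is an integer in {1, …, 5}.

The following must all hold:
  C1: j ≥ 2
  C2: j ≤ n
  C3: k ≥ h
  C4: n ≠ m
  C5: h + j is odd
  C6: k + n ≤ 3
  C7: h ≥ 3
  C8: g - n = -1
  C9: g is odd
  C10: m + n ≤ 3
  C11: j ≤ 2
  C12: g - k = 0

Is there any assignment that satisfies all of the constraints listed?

Unsatisfiable

From constraints 3 and 7: k ≥ h ≥ 3. From constraints 1 and 2: n ≥ j ≥ 2. Hence k + n ≥ 5. But constraint 6 requires k + n ≤ 3, and 3 < 5. Contradiction.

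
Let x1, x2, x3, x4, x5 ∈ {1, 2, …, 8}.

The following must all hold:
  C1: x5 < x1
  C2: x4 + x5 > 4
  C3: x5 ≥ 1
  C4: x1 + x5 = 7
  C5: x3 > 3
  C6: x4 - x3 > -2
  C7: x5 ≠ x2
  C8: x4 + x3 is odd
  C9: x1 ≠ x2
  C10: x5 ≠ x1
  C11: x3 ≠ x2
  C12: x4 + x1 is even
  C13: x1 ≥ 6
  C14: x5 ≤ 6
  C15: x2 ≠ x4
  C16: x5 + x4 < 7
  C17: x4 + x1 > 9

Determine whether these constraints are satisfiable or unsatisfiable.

Satisfiable

Setting (x1, x2, x3, x4, x5) = (6, 7, 5, 4, 1) satisfies everything: constraint 2: x4 + x5 = 5; constraint 4: x1 + x5 = 7, and the others follow.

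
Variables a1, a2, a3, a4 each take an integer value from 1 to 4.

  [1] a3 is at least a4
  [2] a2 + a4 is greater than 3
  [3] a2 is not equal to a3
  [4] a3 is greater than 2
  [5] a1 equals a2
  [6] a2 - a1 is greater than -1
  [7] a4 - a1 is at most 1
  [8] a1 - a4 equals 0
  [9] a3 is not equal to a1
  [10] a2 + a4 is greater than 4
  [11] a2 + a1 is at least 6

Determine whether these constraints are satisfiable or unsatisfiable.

Satisfiable

Setting (a1, a2, a3, a4) = (3, 3, 4, 3) satisfies everything: constraint 2: a2 + a4 = 6; constraint 6: a2 - a1 = 0, and the others follow.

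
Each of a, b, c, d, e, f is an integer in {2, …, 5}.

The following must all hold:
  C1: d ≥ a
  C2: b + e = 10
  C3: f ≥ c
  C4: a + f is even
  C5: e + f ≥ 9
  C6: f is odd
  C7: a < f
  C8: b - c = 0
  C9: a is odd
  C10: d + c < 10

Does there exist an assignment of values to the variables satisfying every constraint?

Satisfiable

The assignment a = 3, b = 5, c = 5, d = 3, e = 5, f = 5 works:
  constraint 2 holds since b + e = 10.
  constraint 5 holds since e + f = 10.
  constraint 8 holds since b - c = 0.
The rest check out directly.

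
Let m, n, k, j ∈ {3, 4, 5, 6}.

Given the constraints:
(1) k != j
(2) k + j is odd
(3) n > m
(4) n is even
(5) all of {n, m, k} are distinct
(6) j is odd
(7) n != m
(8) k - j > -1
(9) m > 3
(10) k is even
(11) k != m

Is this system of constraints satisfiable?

Satisfiable

Try m = 5, n = 6, k = 4, j = 3.
Check constraint 2: k + j = 7 is odd; constraint 5: values 6, 5, 4 are distinct; constraint 8: k - j = 1. The remaining constraints are straightforward to verify.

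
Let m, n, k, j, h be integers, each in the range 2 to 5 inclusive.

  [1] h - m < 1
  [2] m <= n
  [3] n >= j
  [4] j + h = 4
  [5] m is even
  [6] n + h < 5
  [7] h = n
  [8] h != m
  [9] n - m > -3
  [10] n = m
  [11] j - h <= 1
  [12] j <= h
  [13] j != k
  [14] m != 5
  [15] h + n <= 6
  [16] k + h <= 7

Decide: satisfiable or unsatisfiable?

From constraints 7 and 10, h = n = m, so h = m. But constraint 8 says h ≠ m. Contradiction.

Unsatisfiable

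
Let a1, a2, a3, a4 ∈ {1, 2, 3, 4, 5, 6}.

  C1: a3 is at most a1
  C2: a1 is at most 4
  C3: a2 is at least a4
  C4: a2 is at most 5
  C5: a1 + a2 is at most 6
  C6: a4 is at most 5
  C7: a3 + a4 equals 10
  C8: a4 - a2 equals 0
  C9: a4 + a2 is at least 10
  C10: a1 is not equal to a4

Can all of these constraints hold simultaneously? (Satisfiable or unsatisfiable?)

Unsatisfiable

From constraints 1 and 2: a3 ≤ a1 ≤ 4. From constraints 3 and 4: a4 ≤ a2 ≤ 5. Hence a3 + a4 ≤ 9. But constraint 7 requires a3 + a4 = 10, and 10 > 9. Contradiction.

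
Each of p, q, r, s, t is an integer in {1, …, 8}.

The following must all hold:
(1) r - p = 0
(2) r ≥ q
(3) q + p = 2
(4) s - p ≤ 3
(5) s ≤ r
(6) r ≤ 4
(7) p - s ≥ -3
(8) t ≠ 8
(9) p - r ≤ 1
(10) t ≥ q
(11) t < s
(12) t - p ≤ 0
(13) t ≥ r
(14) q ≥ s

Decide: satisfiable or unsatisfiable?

Unsatisfiable

Constraints 10, 11, and 14 give s ≤ q, q ≤ t, t < s. Chaining: s ≤ q ≤ t < s, which forces s < s — impossible.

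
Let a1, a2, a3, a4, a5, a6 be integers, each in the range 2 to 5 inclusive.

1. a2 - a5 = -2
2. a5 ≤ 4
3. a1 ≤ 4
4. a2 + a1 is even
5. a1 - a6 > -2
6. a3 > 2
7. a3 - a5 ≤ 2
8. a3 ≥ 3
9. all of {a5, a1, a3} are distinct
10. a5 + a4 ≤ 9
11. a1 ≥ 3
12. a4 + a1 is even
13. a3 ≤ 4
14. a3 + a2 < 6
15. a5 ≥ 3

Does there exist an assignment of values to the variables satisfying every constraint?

Unsatisfiable

Constraints 2, 3, 8, 11, 13, and 15 confine each of a5, a1, a3 to the 2 values {3, 4}.
Constraint 9 requires all 3 of them to be distinct, but only 2 values are available — impossible by the pigeonhole principle.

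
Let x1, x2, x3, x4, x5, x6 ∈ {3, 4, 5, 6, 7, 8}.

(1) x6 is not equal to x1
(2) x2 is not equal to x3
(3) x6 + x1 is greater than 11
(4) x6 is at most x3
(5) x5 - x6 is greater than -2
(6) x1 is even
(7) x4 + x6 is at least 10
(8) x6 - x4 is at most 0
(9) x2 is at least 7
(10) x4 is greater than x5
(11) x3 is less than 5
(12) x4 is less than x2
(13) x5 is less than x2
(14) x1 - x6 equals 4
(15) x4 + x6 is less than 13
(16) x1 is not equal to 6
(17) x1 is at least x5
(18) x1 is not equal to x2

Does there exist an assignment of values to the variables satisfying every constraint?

The assignment x1 = 8, x2 = 7, x3 = 4, x4 = 6, x5 = 4, x6 = 4 works:
  constraint 3 holds since x6 + x1 = 12.
  constraint 5 holds since x5 - x6 = 0.
  constraint 7 holds since x4 + x6 = 10.
The rest check out directly.

Satisfiable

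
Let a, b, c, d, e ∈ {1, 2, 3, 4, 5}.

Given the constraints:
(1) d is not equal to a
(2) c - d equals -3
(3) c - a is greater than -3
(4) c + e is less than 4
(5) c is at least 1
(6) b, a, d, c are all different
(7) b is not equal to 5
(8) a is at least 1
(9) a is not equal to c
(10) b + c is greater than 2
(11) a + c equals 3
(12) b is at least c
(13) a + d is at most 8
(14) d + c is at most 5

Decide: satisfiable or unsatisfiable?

Satisfiable

One satisfying assignment is a = 2, b = 3, c = 1, d = 4, e = 2.
For the less obvious constraints — constraint 2: c - d = -3; constraint 3: c - a = -1; constraint 4: c + e = 3 — and the others hold by inspection.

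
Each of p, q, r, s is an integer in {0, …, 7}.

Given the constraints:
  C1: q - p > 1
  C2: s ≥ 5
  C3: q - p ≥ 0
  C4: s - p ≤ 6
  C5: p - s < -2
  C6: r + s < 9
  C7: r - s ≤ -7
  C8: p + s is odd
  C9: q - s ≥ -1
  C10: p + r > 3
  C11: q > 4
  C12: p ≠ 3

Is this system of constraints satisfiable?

Satisfiable

Setting (p, q, r, s) = (4, 7, 0, 7) satisfies everything: constraint 1: q - p = 3; constraint 3: q - p = 3, and the others follow.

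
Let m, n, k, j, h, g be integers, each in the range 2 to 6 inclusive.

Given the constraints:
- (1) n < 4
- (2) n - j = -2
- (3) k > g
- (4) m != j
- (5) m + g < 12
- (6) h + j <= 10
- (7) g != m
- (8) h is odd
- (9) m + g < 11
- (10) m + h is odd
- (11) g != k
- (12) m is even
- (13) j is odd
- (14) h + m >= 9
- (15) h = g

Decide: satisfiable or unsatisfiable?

Take m = 6, n = 3, k = 6, j = 5, h = 3, g = 3. Then constraint 2: n - j = -2; constraint 5: m + g = 9; constraint 6: h + j = 8, and every other listed constraint is also met.

Satisfiable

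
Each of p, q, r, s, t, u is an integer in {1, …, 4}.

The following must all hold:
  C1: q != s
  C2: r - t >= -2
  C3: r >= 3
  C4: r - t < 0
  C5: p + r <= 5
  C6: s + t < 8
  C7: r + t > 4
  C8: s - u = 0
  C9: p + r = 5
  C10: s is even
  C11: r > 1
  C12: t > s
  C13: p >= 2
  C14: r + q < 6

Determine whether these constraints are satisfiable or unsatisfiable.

The assignment p = 2, q = 1, r = 3, s = 2, t = 4, u = 2 works:
  constraint 2 holds since r - t = -1.
  constraint 4 holds since r - t = -1.
The rest check out directly.

Satisfiable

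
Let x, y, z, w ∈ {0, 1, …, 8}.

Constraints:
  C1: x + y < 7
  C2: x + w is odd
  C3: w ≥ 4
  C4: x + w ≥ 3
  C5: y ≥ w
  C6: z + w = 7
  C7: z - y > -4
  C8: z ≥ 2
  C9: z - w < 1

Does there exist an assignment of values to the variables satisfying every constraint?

Setting (x, y, z, w) = (1, 5, 3, 4) satisfies everything: constraint 1: x + y = 6; constraint 4: x + w = 5; constraint 6: z + w = 7, and the others follow.

Satisfiable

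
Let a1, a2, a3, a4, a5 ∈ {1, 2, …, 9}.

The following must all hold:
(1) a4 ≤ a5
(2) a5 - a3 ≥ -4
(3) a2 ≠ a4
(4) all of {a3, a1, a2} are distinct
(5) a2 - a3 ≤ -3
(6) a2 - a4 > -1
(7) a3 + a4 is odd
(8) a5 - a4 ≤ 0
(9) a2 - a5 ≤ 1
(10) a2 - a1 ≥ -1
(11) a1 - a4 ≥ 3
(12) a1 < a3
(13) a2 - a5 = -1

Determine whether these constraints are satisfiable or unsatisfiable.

Constraints 2, 5, 8, 10, and 11 give a1 − a4 ≥ 3, a4 − a5 ≥ 0, a5 − a3 ≥ -4, a3 − a2 ≥ 3, a2 − a1 ≥ -1.
Adding all 5 inequalities: the left sides telescope to 0, and the right sides sum to 3 + 0 + (-4) + 3 + (-1) = 1. So 0 ≥ 1, which is false.

Unsatisfiable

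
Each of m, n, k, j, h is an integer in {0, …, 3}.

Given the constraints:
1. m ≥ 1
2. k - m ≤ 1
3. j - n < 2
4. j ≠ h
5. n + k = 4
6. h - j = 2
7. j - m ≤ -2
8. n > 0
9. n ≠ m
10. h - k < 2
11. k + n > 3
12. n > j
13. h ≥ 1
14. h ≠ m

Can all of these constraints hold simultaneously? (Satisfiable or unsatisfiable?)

Satisfiable

Setting (m, n, k, j, h) = (3, 1, 3, 0, 2) satisfies everything: constraint 2: k - m = 0; constraint 3: j - n = -1; constraint 5: n + k = 4, and the others follow.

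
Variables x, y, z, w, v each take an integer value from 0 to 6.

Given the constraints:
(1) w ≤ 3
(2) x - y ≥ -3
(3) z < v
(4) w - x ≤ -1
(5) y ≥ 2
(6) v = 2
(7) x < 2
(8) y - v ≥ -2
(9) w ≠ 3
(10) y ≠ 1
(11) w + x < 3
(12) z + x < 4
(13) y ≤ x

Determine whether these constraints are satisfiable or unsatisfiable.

Unsatisfiable

From constraints 5 and 13: x ≥ y and y ≥ 2, so x ≥ 2. From constraint 7: x ≤ 1. But 1 < 2, so no value of x works.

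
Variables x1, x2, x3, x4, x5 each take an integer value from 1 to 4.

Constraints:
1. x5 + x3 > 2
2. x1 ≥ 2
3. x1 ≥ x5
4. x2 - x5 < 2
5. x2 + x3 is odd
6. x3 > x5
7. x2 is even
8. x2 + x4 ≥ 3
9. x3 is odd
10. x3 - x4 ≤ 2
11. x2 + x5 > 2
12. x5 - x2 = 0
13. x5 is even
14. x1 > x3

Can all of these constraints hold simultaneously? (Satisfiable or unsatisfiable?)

Satisfiable

Try x1 = 4, x2 = 2, x3 = 3, x4 = 2, x5 = 2.
Check constraint 1: x5 + x3 = 5; constraint 4: x2 - x5 = 0; constraint 8: x2 + x4 = 4. The remaining constraints are straightforward to verify.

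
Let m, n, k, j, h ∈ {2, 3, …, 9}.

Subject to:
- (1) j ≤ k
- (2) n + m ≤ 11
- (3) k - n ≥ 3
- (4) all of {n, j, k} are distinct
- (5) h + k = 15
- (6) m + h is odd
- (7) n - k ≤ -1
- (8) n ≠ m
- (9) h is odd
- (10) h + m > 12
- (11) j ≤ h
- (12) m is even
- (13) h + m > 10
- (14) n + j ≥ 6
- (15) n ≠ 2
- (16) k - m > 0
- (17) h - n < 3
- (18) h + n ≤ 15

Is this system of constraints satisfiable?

Satisfiable

One satisfying assignment is m = 6, n = 5, k = 8, j = 3, h = 7.
For the less obvious constraints — constraint 2: n + m = 11; constraint 3: k - n = 3; constraint 5: h + k = 15 — and the others hold by inspection.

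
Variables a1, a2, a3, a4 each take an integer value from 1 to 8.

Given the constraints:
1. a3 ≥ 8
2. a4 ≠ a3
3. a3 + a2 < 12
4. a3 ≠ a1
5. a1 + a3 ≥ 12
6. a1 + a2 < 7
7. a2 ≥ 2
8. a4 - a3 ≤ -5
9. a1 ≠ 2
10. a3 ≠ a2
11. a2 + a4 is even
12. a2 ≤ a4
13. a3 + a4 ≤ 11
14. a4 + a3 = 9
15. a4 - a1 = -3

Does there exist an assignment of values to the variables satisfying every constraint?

Unsatisfiable

From constraints 7 and 12: a4 ≥ a2 ≥ 2. From constraint 1: a3 ≥ 8. Hence a4 + a3 ≥ 10. But constraint 14 requires a4 + a3 = 9, and 9 < 10. Contradiction.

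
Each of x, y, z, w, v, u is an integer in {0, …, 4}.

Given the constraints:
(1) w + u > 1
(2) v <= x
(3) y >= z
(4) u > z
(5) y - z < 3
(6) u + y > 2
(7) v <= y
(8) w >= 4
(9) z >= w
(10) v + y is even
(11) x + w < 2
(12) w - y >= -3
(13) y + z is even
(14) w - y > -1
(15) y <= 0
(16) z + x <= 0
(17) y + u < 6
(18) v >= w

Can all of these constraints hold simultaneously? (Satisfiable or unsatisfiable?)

Unsatisfiable

From constraints 8 and 9: z ≥ w and w ≥ 4, so z ≥ 4. From constraints 3 and 15: z ≤ y and y ≤ 0, so z ≤ 0. But 0 < 4, so no value of z works.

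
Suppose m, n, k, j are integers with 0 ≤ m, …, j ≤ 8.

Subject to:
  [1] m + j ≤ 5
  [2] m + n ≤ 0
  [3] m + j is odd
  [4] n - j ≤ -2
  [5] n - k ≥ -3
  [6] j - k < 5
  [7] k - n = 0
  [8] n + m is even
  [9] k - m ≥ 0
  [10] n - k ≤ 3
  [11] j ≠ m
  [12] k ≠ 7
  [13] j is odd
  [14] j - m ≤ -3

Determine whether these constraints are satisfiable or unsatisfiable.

Unsatisfiable

Constraints 4, 5, 9, and 14 give m − j ≥ 3, j − n ≥ 2, n − k ≥ -3, k − m ≥ 0.
Adding all 4 inequalities: the left sides telescope to 0, and the right sides sum to 3 + 2 + (-3) + 0 = 2. So 0 ≥ 2, which is false.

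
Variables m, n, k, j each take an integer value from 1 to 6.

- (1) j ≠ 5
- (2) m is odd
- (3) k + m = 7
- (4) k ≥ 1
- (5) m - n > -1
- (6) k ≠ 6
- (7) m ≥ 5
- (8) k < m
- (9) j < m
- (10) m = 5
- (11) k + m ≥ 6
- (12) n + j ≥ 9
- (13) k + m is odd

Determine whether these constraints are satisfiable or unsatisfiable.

Setting (m, n, k, j) = (5, 5, 2, 4) satisfies everything: constraint 3: k + m = 7; constraint 5: m - n = 0, and the others follow.

Satisfiable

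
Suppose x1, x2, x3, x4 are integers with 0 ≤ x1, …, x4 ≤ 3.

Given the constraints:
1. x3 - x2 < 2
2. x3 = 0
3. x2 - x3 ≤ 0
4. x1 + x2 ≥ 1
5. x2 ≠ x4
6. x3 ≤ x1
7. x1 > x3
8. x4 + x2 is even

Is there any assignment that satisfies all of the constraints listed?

Satisfiable

Take x1 = 1, x2 = 0, x3 = 0, x4 = 2. Then constraint 1: x3 - x2 = 0; constraint 3: x2 - x3 = 0, and every other listed constraint is also met.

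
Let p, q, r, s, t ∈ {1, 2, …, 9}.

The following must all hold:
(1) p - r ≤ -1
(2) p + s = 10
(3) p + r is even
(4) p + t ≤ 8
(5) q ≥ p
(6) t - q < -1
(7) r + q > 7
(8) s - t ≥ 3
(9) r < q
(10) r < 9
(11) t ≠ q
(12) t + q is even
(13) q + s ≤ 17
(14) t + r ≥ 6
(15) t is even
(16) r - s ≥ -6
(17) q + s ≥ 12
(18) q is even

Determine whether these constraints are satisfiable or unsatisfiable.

Setting (p, q, r, s, t) = (1, 6, 3, 9, 4) satisfies everything: constraint 1: p - r = -2; constraint 2: p + s = 10; constraint 4: p + t = 5, and the others follow.

Satisfiable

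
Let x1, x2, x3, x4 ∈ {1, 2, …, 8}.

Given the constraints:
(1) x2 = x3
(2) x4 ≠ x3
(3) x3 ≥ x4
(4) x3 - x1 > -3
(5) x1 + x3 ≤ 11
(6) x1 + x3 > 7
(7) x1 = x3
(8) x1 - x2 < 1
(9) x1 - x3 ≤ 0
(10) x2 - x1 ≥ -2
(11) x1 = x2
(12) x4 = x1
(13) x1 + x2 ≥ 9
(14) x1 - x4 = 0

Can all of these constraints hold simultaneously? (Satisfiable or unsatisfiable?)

Unsatisfiable

From constraints 1, 11, and 12, x4 = x1 = x2 = x3, so x4 = x3. But constraint 2 says x4 ≠ x3. Contradiction.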